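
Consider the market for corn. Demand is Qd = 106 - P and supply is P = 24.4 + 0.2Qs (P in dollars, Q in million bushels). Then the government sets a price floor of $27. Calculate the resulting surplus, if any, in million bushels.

0

Rearranging supply gives Qs = 5P - 122. In a free market, 106 - P = 5P - 122 gives the equilibrium P* = 38, Q* = 68.
Since 27 is below P* = 38, the floor does not bind and the free-market outcome prevails.
Since the control does not bind, there is no surplus.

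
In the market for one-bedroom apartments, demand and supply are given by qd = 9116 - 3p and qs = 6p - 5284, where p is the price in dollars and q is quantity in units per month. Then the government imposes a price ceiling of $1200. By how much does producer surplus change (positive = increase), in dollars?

Setting quantity demanded equal to quantity supplied, 9116 - 3p = 6p - 5284, gives p* = 1600 and q* = 4316.
Because the ceiling (1200) lies below the market-clearing price, it is binding.
At p = 1200: qd = 9116 - 3·1200 = 5516 and qs = 6·1200 - 5284 = 1916.
Producer surplus without the control is ½ · (1600 - 2642/3) · 4316 = 4656964/3.
With the ceiling, producers sell 1916 units at 1200, so PS = ½ · (1200 - 2642/3) · 1916 = 917764/3.
Change in producer surplus = 917764/3 - 4656964/3 = -1246400.

-1246400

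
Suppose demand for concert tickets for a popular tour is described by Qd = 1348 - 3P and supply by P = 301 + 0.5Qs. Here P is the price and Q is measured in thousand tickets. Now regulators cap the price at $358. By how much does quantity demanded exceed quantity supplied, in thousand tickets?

Rearranging supply gives Qs = 2P - 602. Setting quantity demanded equal to quantity supplied, 1348 - 3P = 2P - 602, gives P* = 390 and Q* = 178.
Because the ceiling (358) lies below the market-clearing price, it is binding.
At P = 358: Qd = 1348 - 3·358 = 274 and Qs = 2·358 - 602 = 114.
Shortage = Qd - Qs = 274 - 114 = 160.

160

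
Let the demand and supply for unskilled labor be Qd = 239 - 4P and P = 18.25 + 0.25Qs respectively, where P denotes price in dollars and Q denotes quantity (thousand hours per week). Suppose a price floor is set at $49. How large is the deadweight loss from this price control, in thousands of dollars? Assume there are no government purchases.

Rearranging supply gives Qs = 4P - 73. In a free market, 239 - 4P = 4P - 73 gives the equilibrium P* = 39, Q* = 83.
Because the floor (49) lies above the market-clearing price, it is binding.
At P = 49: Qd = 239 - 4·49 = 43 and Qs = 4·49 - 73 = 123.
Quantity traded falls to 43. At Q = 43 the demand price is (239 - 43)/4 = 49 and the supply price is (73 + 43)/4 = 29.
Deadweight loss = ½ · (49 - 29) · (83 - 43) = ½ · 20 · 40 = 400.

400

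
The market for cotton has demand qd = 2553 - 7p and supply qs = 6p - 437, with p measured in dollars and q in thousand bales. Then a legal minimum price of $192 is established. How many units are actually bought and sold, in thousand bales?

943

Setting quantity demanded equal to quantity supplied, 2553 - 7p = 6p - 437, gives p* = 230 and q* = 943.
Since 192 is below p* = 230, the floor does not bind and the free-market outcome prevails.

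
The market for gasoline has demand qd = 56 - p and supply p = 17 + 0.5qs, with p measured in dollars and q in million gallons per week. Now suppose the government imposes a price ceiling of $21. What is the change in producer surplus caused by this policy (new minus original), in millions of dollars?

-153

Rearranging supply gives qs = 2p - 34. Without the control the market clears where 56 - p = 2p - 34, i.e. p* = 30 and q* = 26.
Because the ceiling (21) lies below the market-clearing price, it is binding.
At p = 21: qd = 56 - 21 = 35 and qs = 2·21 - 34 = 8.
Producer surplus without the control is ½ · (30 - 17) · 26 = 169.
With the ceiling, producers sell 8 units at 21, so PS = ½ · (21 - 17) · 8 = 16.
Change in producer surplus = 16 - 169 = -153.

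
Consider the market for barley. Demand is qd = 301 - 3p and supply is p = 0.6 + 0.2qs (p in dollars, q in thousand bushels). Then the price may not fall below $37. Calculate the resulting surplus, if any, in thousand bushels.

0

Rearranging supply gives qs = 5p - 3. Equilibrium: 301 - 3p = 5p - 3, so 304 = 8p and p* = 38, q* = 187.
Since 37 is below p* = 38, the floor does not bind and the free-market outcome prevails.
Since the control does not bind, there is no surplus.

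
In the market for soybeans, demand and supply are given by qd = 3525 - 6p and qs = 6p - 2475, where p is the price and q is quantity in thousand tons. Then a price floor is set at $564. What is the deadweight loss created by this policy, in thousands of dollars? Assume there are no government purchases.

24576

Equilibrium: 3525 - 6p = 6p - 2475, so 6000 = 12p and p* = 500, q* = 525.
The floor of 564 is above the equilibrium price 500, so it binds.
At p = 564: qd = 3525 - 6·564 = 141 and qs = 6·564 - 2475 = 909.
Quantity traded falls to 141. At q = 141 the demand price is (3525 - 141)/6 = 564 and the supply price is (2475 + 141)/6 = 436.
Deadweight loss = ½ · (564 - 436) · (525 - 141) = ½ · 128 · 384 = 24576.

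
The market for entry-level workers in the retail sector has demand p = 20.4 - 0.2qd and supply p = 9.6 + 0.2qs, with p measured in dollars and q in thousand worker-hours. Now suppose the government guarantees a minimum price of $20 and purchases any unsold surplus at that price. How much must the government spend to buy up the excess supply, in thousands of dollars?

Rearranging demand gives qd = 102 - 5p; rearranging supply gives qs = 5p - 48. Equilibrium: 102 - 5p = 5p - 48, so 150 = 10p and p* = 15, q* = 27.
Since 20 > 15, the floor is binding.
At p = 20: qd = 102 - 5·20 = 2 and qs = 5·20 - 48 = 52.
Surplus = qs - qd = 50.
Government expenditure = surplus × support price = 50 × 20 = 1000.

1000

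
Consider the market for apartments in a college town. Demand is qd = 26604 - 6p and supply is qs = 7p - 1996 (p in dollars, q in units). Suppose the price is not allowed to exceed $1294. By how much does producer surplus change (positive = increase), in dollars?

Setting quantity demanded equal to quantity supplied, 26604 - 6p = 7p - 1996, gives p* = 2200 and q* = 13404.
The ceiling of 1294 is below the equilibrium price 2200, so it binds.
At p = 1294: qd = 26604 - 6·1294 = 18840 and qs = 7·1294 - 1996 = 7062.
Producer surplus without the control is ½ · (2200 - 1996/7) · 13404 = 89833608/7.
With the ceiling, producers sell 7062 units at 1294, so PS = ½ · (1294 - 1996/7) · 7062 = 24935922/7.
Change in producer surplus = 24935922/7 - 89833608/7 = -9271098.

-9271098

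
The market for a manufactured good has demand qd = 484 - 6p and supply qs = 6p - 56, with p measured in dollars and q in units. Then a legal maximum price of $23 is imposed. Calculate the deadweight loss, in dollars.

2904

Without the control the market clears where 484 - 6p = 6p - 56, i.e. p* = 45 and q* = 214.
Since 23 < 45, the ceiling is binding.
At p = 23: qd = 484 - 6·23 = 346 and qs = 6·23 - 56 = 82.
Quantity traded falls to 82. At q = 82 the demand price is (484 - 82)/6 = 67 and the supply price is (56 + 82)/6 = 23.
Deadweight loss = ½ · (67 - 23) · (214 - 82) = ½ · 44 · 132 = 2904.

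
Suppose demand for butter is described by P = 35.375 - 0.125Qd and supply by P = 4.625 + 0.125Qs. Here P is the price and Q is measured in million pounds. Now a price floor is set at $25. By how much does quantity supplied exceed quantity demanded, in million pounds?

80

Rearranging demand gives Qd = 283 - 8P; rearranging supply gives Qs = 8P - 37. In a free market, 283 - 8P = 8P - 37 gives the equilibrium P* = 20, Q* = 123.
The floor of 25 is above the equilibrium price 20, so it binds.
At P = 25: Qd = 283 - 8·25 = 83 and Qs = 8·25 - 37 = 163.
Surplus = Qs - Qd = 163 - 83 = 80.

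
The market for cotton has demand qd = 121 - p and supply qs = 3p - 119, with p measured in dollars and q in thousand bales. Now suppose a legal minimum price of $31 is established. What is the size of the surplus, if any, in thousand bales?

0

Setting quantity demanded equal to quantity supplied, 121 - p = 3p - 119, gives p* = 60 and q* = 61.
Since 31 is below p* = 60, the floor does not bind and the free-market outcome prevails.
Since the control does not bind, there is no surplus.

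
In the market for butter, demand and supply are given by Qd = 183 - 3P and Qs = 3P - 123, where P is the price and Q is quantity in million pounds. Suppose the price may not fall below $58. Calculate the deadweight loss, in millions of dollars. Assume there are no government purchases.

147

Without the control the market clears where 183 - 3P = 3P - 123, i.e. P* = 51 and Q* = 30.
Since 58 > 51, the floor is binding.
At P = 58: Qd = 183 - 3·58 = 9 and Qs = 3·58 - 123 = 51.
Quantity traded falls to 9. At Q = 9 the demand price is (183 - 9)/3 = 58 and the supply price is (123 + 9)/3 = 44.
Deadweight loss = ½ · (58 - 44) · (30 - 9) = ½ · 14 · 21 = 147.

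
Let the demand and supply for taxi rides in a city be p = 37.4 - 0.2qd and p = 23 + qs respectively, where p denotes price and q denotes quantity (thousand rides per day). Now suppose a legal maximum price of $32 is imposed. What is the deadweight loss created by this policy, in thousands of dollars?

5.4

Rearranging demand gives qd = 187 - 5p; rearranging supply gives qs = p - 23. Setting quantity demanded equal to quantity supplied, 187 - 5p = p - 23, gives p* = 35 and q* = 12.
The ceiling of 32 is below the equilibrium price 35, so it binds.
At p = 32: qd = 187 - 5·32 = 27 and qs = 32 - 23 = 9.
Quantity traded falls to 9. At q = 9 the demand price is (187 - 9)/5 = 35.6 and the supply price is 23 + 9 = 32.
Deadweight loss = ½ · (35.6 - 32) · (12 - 9) = ½ · 3.6 · 3 = 5.4.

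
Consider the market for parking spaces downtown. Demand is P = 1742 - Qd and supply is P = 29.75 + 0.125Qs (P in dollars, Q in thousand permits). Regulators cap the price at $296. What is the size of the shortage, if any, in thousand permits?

Rearranging demand gives Qd = 1742 - P; rearranging supply gives Qs = 8P - 238. Setting quantity demanded equal to quantity supplied, 1742 - P = 8P - 238, gives P* = 220 and Q* = 1522.
Since 296 is above P* = 220, the ceiling does not bind and the free-market outcome prevails.
Since the control does not bind, there is no shortage.

0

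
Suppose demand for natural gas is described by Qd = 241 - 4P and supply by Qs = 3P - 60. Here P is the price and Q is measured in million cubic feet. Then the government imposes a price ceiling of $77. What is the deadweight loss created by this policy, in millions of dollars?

0

Setting quantity demanded equal to quantity supplied, 241 - 4P = 3P - 60, gives P* = 43 and Q* = 69.
The ceiling of 77 is above the equilibrium price 43, so it is not binding; the market clears at P* = 43, Q* = 69.
Since the control does not bind, no trades are prevented and deadweight loss is zero.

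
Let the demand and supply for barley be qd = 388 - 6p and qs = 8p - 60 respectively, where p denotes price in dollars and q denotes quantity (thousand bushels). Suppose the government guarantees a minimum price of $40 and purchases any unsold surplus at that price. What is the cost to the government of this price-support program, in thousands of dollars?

Equilibrium: 388 - 6p = 8p - 60, so 448 = 14p and p* = 32, q* = 196.
Since 40 > 32, the floor is binding.
At p = 40: qd = 388 - 6·40 = 148 and qs = 8·40 - 60 = 260.
Surplus = qs - qd = 112.
Government expenditure = surplus × support price = 112 × 40 = 4480.

4480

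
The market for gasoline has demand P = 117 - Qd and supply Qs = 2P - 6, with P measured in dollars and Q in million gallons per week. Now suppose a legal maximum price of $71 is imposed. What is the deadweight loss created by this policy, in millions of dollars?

0

Rearranging demand gives Qd = 117 - P. In a free market, 117 - P = 2P - 6 gives the equilibrium P* = 41, Q* = 76.
Since 71 is above P* = 41, the ceiling does not bind and the free-market outcome prevails.
Since the control does not bind, no trades are prevented and deadweight loss is zero.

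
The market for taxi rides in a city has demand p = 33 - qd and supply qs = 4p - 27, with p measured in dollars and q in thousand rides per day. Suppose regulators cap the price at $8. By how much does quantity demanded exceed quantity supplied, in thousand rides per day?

20

Rearranging demand gives qd = 33 - p. Setting quantity demanded equal to quantity supplied, 33 - p = 4p - 27, gives p* = 12 and q* = 21.
Because the ceiling (8) lies below the market-clearing price, it is binding.
At p = 8: qd = 33 - 8 = 25 and qs = 4·8 - 27 = 5.
Shortage = qd - qs = 25 - 5 = 20.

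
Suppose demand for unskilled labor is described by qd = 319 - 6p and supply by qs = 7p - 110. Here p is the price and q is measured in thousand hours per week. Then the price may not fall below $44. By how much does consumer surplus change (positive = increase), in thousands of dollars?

-968

Setting quantity demanded equal to quantity supplied, 319 - 6p = 7p - 110, gives p* = 33 and q* = 121.
Because the floor (44) lies above the market-clearing price, it is binding.
At p = 44: qd = 319 - 6·44 = 55 and qs = 7·44 - 110 = 198.
Consumer surplus without the control is ½ · (319/6 - 33) · 121 = 14641/12.
With the floor, consumers buy 55 units at 44, so CS = ½ · (319/6 - 44) · 55 = 3025/12.
Change in consumer surplus = 3025/12 - 14641/12 = -968.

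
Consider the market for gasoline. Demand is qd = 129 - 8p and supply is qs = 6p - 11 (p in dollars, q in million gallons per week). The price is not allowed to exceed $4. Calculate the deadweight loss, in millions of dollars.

189

Setting quantity demanded equal to quantity supplied, 129 - 8p = 6p - 11, gives p* = 10 and q* = 49.
Because the ceiling (4) lies below the market-clearing price, it is binding.
At p = 4: qd = 129 - 8·4 = 97 and qs = 6·4 - 11 = 13.
Quantity traded falls to 13. At q = 13 the demand price is (129 - 13)/8 = 14.5 and the supply price is (11 + 13)/6 = 4.
Deadweight loss = ½ · (14.5 - 4) · (49 - 13) = ½ · 10.5 · 36 = 189.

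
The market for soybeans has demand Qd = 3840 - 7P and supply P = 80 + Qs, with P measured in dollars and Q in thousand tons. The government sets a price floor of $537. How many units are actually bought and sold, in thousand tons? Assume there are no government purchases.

Rearranging supply gives Qs = P - 80. Without the control the market clears where 3840 - 7P = P - 80, i.e. P* = 490 and Q* = 410.
Because the floor (537) lies above the market-clearing price, it is binding.
At P = 537: Qd = 3840 - 7·537 = 81 and Qs = 537 - 80 = 457.
The quantity actually transacted is the short side, demand: 81.

81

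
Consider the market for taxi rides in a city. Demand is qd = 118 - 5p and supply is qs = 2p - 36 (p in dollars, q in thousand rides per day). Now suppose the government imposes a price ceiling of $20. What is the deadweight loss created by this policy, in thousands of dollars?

Equilibrium: 118 - 5p = 2p - 36, so 154 = 7p and p* = 22, q* = 8.
Since 20 < 22, the ceiling is binding.
At p = 20: qd = 118 - 5·20 = 18 and qs = 2·20 - 36 = 4.
Quantity traded falls to 4. At q = 4 the demand price is (118 - 4)/5 = 22.8 and the supply price is (36 + 4)/2 = 20.
Deadweight loss = ½ · (22.8 - 20) · (8 - 4) = ½ · 2.8 · 4 = 5.6.

5.6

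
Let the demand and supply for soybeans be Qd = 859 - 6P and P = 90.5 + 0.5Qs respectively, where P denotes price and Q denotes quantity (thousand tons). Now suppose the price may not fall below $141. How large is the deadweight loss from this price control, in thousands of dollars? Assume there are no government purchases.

Rearranging supply gives Qs = 2P - 181. Without the control the market clears where 859 - 6P = 2P - 181, i.e. P* = 130 and Q* = 79.
Because the floor (141) lies above the market-clearing price, it is binding.
At P = 141: Qd = 859 - 6·141 = 13 and Qs = 2·141 - 181 = 101.
Quantity traded falls to 13. At Q = 13 the demand price is (859 - 13)/6 = 141 and the supply price is (181 + 13)/2 = 97.
Deadweight loss = ½ · (141 - 97) · (79 - 13) = ½ · 44 · 66 = 1452.

1452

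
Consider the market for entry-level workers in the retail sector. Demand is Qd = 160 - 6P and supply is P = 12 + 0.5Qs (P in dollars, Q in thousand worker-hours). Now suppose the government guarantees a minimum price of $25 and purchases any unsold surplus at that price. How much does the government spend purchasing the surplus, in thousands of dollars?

Rearranging supply gives Qs = 2P - 24. Setting quantity demanded equal to quantity supplied, 160 - 6P = 2P - 24, gives P* = 23 and Q* = 22.
The floor of 25 is above the equilibrium price 23, so it binds.
At P = 25: Qd = 160 - 6·25 = 10 and Qs = 2·25 - 24 = 26.
Surplus = Qs - Qd = 16.
Government expenditure = surplus × support price = 16 × 25 = 400.

400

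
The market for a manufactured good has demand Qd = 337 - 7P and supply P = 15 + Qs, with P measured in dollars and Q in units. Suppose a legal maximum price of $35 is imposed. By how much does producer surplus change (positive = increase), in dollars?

-220.5

Rearranging supply gives Qs = P - 15. In a free market, 337 - 7P = P - 15 gives the equilibrium P* = 44, Q* = 29.
Because the ceiling (35) lies below the market-clearing price, it is binding.
At P = 35: Qd = 337 - 7·35 = 92 and Qs = 35 - 15 = 20.
Producer surplus without the control is ½ · (44 - 15) · 29 = 420.5.
With the ceiling, producers sell 20 units at 35, so PS = ½ · (35 - 15) · 20 = 200.
Change in producer surplus = 200 - 420.5 = -220.5.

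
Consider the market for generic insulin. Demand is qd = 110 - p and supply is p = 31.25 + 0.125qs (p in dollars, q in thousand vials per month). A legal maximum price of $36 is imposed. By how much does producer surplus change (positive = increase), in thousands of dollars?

-216

Rearranging supply gives qs = 8p - 250. Setting quantity demanded equal to quantity supplied, 110 - p = 8p - 250, gives p* = 40 and q* = 70.
Since 36 < 40, the ceiling is binding.
At p = 36: qd = 110 - 36 = 74 and qs = 8·36 - 250 = 38.
Producer surplus without the control is ½ · (40 - 31.25) · 70 = 306.25.
With the ceiling, producers sell 38 units at 36, so PS = ½ · (36 - 31.25) · 38 = 90.25.
Change in producer surplus = 90.25 - 306.25 = -216.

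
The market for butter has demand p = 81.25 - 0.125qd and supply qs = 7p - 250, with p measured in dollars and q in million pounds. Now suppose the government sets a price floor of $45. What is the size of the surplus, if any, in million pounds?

0

Rearranging demand gives qd = 650 - 8p. Equilibrium: 650 - 8p = 7p - 250, so 900 = 15p and p* = 60, q* = 170.
The floor of 45 is below the equilibrium price 60, so it is not binding; the market clears at p* = 60, q* = 170.
Since the control does not bind, there is no surplus.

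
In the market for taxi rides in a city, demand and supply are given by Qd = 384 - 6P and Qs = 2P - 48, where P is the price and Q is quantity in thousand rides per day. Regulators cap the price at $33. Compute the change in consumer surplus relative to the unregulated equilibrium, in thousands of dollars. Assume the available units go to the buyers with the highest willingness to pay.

231

Equilibrium: 384 - 6P = 2P - 48, so 432 = 8P and P* = 54, Q* = 60.
The ceiling of 33 is below the equilibrium price 54, so it binds.
At P = 33: Qd = 384 - 6·33 = 186 and Qs = 2·33 - 48 = 18.
Consumer surplus without the control is ½ · (64 - 54) · 60 = 300.
With the ceiling, 18 units are sold at 33 (assume they go to the highest-value buyers). The demand price at Q = 18 is 61, so CS = ½ · [(64 - 33) + (61 - 33)] · 18 = 531.
Change in consumer surplus = 531 - 300 = 231.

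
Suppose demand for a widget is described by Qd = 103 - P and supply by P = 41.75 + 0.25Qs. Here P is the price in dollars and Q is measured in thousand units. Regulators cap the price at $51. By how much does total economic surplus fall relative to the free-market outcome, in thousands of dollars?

Rearranging supply gives Qs = 4P - 167. Without the control the market clears where 103 - P = 4P - 167, i.e. P* = 54 and Q* = 49.
The ceiling of 51 is below the equilibrium price 54, so it binds.
At P = 51: Qd = 103 - 51 = 52 and Qs = 4·51 - 167 = 37.
Quantity traded falls to 37. At Q = 37 the demand price is 103 - 37 = 66 and the supply price is (167 + 37)/4 = 51.
Deadweight loss = ½ · (66 - 51) · (49 - 37) = ½ · 15 · 12 = 90.

90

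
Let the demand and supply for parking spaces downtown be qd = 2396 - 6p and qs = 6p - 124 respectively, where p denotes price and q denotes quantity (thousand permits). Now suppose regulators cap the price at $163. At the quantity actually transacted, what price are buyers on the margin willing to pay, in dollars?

In a free market, 2396 - 6p = 6p - 124 gives the equilibrium p* = 210, q* = 1136.
Because the ceiling (163) lies below the market-clearing price, it is binding.
At p = 163: qd = 2396 - 6·163 = 1418 and qs = 6·163 - 124 = 854.
Only 854 units reach the market. On the demand curve, the marginal buyer's willingness to pay at q = 854 is (2396 - 854)/6 = 257.

257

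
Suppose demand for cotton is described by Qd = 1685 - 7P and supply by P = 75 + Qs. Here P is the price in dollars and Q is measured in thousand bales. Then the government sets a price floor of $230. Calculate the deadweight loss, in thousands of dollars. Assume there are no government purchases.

Rearranging supply gives Qs = P - 75. In a free market, 1685 - 7P = P - 75 gives the equilibrium P* = 220, Q* = 145.
Since 230 > 220, the floor is binding.
At P = 230: Qd = 1685 - 7·230 = 75 and Qs = 230 - 75 = 155.
Quantity traded falls to 75. At Q = 75 the demand price is (1685 - 75)/7 = 230 and the supply price is 75 + 75 = 150.
Deadweight loss = ½ · (230 - 150) · (145 - 75) = ½ · 80 · 70 = 2800.

2800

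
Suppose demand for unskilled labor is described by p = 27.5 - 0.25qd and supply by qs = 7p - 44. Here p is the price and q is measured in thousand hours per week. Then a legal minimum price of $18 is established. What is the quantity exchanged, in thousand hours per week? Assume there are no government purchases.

38

Rearranging demand gives qd = 110 - 4p. In a free market, 110 - 4p = 7p - 44 gives the equilibrium p* = 14, q* = 54.
Because the floor (18) lies above the market-clearing price, it is binding.
At p = 18: qd = 110 - 4·18 = 38 and qs = 7·18 - 44 = 82.
The quantity actually transacted is the short side, demand: 38.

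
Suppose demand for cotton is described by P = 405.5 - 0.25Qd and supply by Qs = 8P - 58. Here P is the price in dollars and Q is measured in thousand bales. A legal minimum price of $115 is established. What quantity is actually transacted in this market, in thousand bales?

1062

Rearranging demand gives Qd = 1622 - 4P. Equilibrium: 1622 - 4P = 8P - 58, so 1680 = 12P and P* = 140, Q* = 1062.
Since 115 is below P* = 140, the floor does not bind and the free-market outcome prevails.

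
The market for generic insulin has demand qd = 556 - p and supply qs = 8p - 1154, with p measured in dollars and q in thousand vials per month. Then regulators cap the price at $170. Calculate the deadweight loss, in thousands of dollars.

14400

Equilibrium: 556 - p = 8p - 1154, so 1710 = 9p and p* = 190, q* = 366.
The ceiling of 170 is below the equilibrium price 190, so it binds.
At p = 170: qd = 556 - 170 = 386 and qs = 8·170 - 1154 = 206.
Quantity traded falls to 206. At q = 206 the demand price is 556 - 206 = 350 and the supply price is (1154 + 206)/8 = 170.
Deadweight loss = ½ · (350 - 170) · (366 - 206) = ½ · 180 · 160 = 14400.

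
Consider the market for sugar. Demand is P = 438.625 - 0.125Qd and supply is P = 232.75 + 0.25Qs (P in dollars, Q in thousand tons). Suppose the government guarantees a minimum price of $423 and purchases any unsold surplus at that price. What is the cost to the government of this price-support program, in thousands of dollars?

269028

Rearranging demand gives Qd = 3509 - 8P; rearranging supply gives Qs = 4P - 931. Equilibrium: 3509 - 8P = 4P - 931, so 4440 = 12P and P* = 370, Q* = 549.
Since 423 > 370, the floor is binding.
At P = 423: Qd = 3509 - 8·423 = 125 and Qs = 4·423 - 931 = 761.
Surplus = Qs - Qd = 636.
Government expenditure = surplus × support price = 636 × 423 = 269028.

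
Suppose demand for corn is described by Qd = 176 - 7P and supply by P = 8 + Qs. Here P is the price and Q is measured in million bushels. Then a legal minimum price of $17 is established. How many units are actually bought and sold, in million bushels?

Rearranging supply gives Qs = P - 8. Setting quantity demanded equal to quantity supplied, 176 - 7P = P - 8, gives P* = 23 and Q* = 15.
The floor of 17 is below the equilibrium price 23, so it is not binding; the market clears at P* = 23, Q* = 15.

15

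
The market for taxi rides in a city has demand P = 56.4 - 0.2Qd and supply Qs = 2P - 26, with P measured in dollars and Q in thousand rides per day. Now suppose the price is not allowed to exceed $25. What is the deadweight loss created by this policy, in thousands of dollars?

505.4

Rearranging demand gives Qd = 282 - 5P. In a free market, 282 - 5P = 2P - 26 gives the equilibrium P* = 44, Q* = 62.
Because the ceiling (25) lies below the market-clearing price, it is binding.
At P = 25: Qd = 282 - 5·25 = 157 and Qs = 2·25 - 26 = 24.
Quantity traded falls to 24. At Q = 24 the demand price is (282 - 24)/5 = 51.6 and the supply price is (26 + 24)/2 = 25.
Deadweight loss = ½ · (51.6 - 25) · (62 - 24) = ½ · 26.6 · 38 = 505.4.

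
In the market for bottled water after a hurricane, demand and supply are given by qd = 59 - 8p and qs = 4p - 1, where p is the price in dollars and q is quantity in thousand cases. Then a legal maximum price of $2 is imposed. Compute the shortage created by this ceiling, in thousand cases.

36

In a free market, 59 - 8p = 4p - 1 gives the equilibrium p* = 5, q* = 19.
Because the ceiling (2) lies below the market-clearing price, it is binding.
At p = 2: qd = 59 - 8·2 = 43 and qs = 4·2 - 1 = 7.
Shortage = qd - qs = 43 - 7 = 36.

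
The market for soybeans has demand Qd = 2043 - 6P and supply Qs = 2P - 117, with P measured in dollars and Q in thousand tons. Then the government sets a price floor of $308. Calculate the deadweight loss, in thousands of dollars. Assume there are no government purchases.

17328

In a free market, 2043 - 6P = 2P - 117 gives the equilibrium P* = 270, Q* = 423.
Since 308 > 270, the floor is binding.
At P = 308: Qd = 2043 - 6·308 = 195 and Qs = 2·308 - 117 = 499.
Quantity traded falls to 195. At Q = 195 the demand price is (2043 - 195)/6 = 308 and the supply price is (117 + 195)/2 = 156.
Deadweight loss = ½ · (308 - 156) · (423 - 195) = ½ · 152 · 228 = 17328.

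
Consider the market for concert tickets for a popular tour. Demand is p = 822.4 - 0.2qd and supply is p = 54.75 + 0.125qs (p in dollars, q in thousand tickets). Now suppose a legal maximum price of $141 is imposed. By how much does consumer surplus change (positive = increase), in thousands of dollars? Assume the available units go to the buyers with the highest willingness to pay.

Rearranging demand gives qd = 4112 - 5p; rearranging supply gives qs = 8p - 438. Equilibrium: 4112 - 5p = 8p - 438, so 4550 = 13p and p* = 350, q* = 2362.
The ceiling of 141 is below the equilibrium price 350, so it binds.
At p = 141: qd = 4112 - 5·141 = 3407 and qs = 8·141 - 438 = 690.
Consumer surplus without the control is ½ · (822.4 - 350) · 2362 = 557904.4.
With the ceiling, 690 units are sold at 141 (assume they go to the highest-value buyers). The demand price at q = 690 is 684.4, so CS = ½ · [(822.4 - 141) + (684.4 - 141)] · 690 = 422556.
Change in consumer surplus = 422556 - 557904.4 = -135348.4.

-135348.4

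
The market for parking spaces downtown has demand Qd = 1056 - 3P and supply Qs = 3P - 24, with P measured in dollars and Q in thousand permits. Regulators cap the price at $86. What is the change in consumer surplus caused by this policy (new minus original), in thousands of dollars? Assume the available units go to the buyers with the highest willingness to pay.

8742

Equilibrium: 1056 - 3P = 3P - 24, so 1080 = 6P and P* = 180, Q* = 516.
Because the ceiling (86) lies below the market-clearing price, it is binding.
At P = 86: Qd = 1056 - 3·86 = 798 and Qs = 3·86 - 24 = 234.
Consumer surplus without the control is ½ · (352 - 180) · 516 = 44376.
With the ceiling, 234 units are sold at 86 (assume they go to the highest-value buyers). The demand price at Q = 234 is 274, so CS = ½ · [(352 - 86) + (274 - 86)] · 234 = 53118.
Change in consumer surplus = 53118 - 44376 = 8742.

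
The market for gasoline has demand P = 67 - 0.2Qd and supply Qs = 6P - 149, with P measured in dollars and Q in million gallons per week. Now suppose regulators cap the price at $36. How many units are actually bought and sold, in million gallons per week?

67

Rearranging demand gives Qd = 335 - 5P. Without the control the market clears where 335 - 5P = 6P - 149, i.e. P* = 44 and Q* = 115.
Since 36 < 44, the ceiling is binding.
At P = 36: Qd = 335 - 5·36 = 155 and Qs = 6·36 - 149 = 67.
The quantity actually transacted is the short side, supply: 67.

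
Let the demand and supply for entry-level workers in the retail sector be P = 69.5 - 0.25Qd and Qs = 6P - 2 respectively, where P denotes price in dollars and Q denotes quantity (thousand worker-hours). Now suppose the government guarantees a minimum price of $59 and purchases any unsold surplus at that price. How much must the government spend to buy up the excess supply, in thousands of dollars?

18290

Rearranging demand gives Qd = 278 - 4P. Without the control the market clears where 278 - 4P = 6P - 2, i.e. P* = 28 and Q* = 166.
Because the floor (59) lies above the market-clearing price, it is binding.
At P = 59: Qd = 278 - 4·59 = 42 and Qs = 6·59 - 2 = 352.
Surplus = Qs - Qd = 310.
Government expenditure = surplus × support price = 310 × 59 = 18290.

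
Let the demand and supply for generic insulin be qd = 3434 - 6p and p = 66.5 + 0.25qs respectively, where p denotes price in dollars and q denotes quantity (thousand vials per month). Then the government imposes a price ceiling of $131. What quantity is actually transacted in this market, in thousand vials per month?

258

Rearranging supply gives qs = 4p - 266. Without the control the market clears where 3434 - 6p = 4p - 266, i.e. p* = 370 and q* = 1214.
Because the ceiling (131) lies below the market-clearing price, it is binding.
At p = 131: qd = 3434 - 6·131 = 2648 and qs = 4·131 - 266 = 258.
The quantity actually transacted is the short side, supply: 258.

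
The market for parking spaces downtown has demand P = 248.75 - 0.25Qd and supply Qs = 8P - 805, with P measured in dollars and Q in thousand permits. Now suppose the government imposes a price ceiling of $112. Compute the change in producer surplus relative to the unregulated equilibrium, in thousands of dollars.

Rearranging demand gives Qd = 995 - 4P. Setting quantity demanded equal to quantity supplied, 995 - 4P = 8P - 805, gives P* = 150 and Q* = 395.
Because the ceiling (112) lies below the market-clearing price, it is binding.
At P = 112: Qd = 995 - 4·112 = 547 and Qs = 8·112 - 805 = 91.
Producer surplus without the control is ½ · (150 - 100.625) · 395 = 9751.5625.
With the ceiling, producers sell 91 units at 112, so PS = ½ · (112 - 100.625) · 91 = 517.5625.
Change in producer surplus = 517.5625 - 9751.5625 = -9234.

-9234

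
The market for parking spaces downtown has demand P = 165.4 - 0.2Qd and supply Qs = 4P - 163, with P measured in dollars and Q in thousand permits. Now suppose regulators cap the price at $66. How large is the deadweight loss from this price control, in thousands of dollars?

Rearranging demand gives Qd = 827 - 5P. Setting quantity demanded equal to quantity supplied, 827 - 5P = 4P - 163, gives P* = 110 and Q* = 277.
Since 66 < 110, the ceiling is binding.
At P = 66: Qd = 827 - 5·66 = 497 and Qs = 4·66 - 163 = 101.
Quantity traded falls to 101. At Q = 101 the demand price is (827 - 101)/5 = 145.2 and the supply price is (163 + 101)/4 = 66.
Deadweight loss = ½ · (145.2 - 66) · (277 - 101) = ½ · 79.2 · 176 = 6969.6.

6969.6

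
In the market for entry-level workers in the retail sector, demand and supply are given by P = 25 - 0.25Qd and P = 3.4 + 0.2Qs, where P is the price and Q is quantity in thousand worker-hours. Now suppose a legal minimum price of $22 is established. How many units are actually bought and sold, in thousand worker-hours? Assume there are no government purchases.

12

Rearranging demand gives Qd = 100 - 4P; rearranging supply gives Qs = 5P - 17. In a free market, 100 - 4P = 5P - 17 gives the equilibrium P* = 13, Q* = 48.
Since 22 > 13, the floor is binding.
At P = 22: Qd = 100 - 4·22 = 12 and Qs = 5·22 - 17 = 93.
The quantity actually transacted is the short side, demand: 12.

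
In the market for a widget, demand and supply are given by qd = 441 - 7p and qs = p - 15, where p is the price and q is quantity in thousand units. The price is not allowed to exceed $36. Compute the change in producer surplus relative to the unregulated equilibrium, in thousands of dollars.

-661.5

Without the control the market clears where 441 - 7p = p - 15, i.e. p* = 57 and q* = 42.
Since 36 < 57, the ceiling is binding.
At p = 36: qd = 441 - 7·36 = 189 and qs = 36 - 15 = 21.
Producer surplus without the control is ½ · (57 - 15) · 42 = 882.
With the ceiling, producers sell 21 units at 36, so PS = ½ · (36 - 15) · 21 = 220.5.
Change in producer surplus = 220.5 - 882 = -661.5.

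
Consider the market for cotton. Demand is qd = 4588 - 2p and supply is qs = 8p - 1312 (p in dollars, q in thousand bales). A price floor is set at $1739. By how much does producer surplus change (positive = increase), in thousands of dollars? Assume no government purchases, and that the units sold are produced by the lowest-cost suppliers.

Setting quantity demanded equal to quantity supplied, 4588 - 2p = 8p - 1312, gives p* = 590 and q* = 3408.
Since 1739 > 590, the floor is binding.
At p = 1739: qd = 4588 - 2·1739 = 1110 and qs = 8·1739 - 1312 = 12600.
Producer surplus without the control is ½ · (590 - 164) · 3408 = 725904.
With the floor, 1110 units are sold at 1739. The supply price at q = 1110 is 302.75, so PS = ½ · [(1739 - 164) + (1739 - 302.75)] · 1110 = 1671243.75.
Change in producer surplus = 1671243.75 - 725904 = 945339.75.

945339.75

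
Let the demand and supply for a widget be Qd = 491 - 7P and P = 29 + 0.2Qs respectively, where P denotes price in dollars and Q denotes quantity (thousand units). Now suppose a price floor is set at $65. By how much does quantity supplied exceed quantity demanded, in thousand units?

144

Rearranging supply gives Qs = 5P - 145. In a free market, 491 - 7P = 5P - 145 gives the equilibrium P* = 53, Q* = 120.
Since 65 > 53, the floor is binding.
At P = 65: Qd = 491 - 7·65 = 36 and Qs = 5·65 - 145 = 180.
Surplus = Qs - Qd = 180 - 36 = 144.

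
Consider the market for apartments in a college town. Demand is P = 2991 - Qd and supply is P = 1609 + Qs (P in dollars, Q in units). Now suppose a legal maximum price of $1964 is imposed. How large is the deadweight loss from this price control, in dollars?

Rearranging demand gives Qd = 2991 - P; rearranging supply gives Qs = P - 1609. In a free market, 2991 - P = P - 1609 gives the equilibrium P* = 2300, Q* = 691.
The ceiling of 1964 is below the equilibrium price 2300, so it binds.
At P = 1964: Qd = 2991 - 1964 = 1027 and Qs = 1964 - 1609 = 355.
Quantity traded falls to 355. At Q = 355 the demand price is 2991 - 355 = 2636 and the supply price is 1609 + 355 = 1964.
Deadweight loss = ½ · (2636 - 1964) · (691 - 355) = ½ · 672 · 336 = 112896.

112896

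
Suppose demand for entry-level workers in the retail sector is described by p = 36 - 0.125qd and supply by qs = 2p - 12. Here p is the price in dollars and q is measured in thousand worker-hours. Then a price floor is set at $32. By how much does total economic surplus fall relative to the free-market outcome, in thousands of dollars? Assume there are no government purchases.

Rearranging demand gives qd = 288 - 8p. Setting quantity demanded equal to quantity supplied, 288 - 8p = 2p - 12, gives p* = 30 and q* = 48.
Since 32 > 30, the floor is binding.
At p = 32: qd = 288 - 8·32 = 32 and qs = 2·32 - 12 = 52.
Quantity traded falls to 32. At q = 32 the demand price is (288 - 32)/8 = 32 and the supply price is (12 + 32)/2 = 22.
Deadweight loss = ½ · (32 - 22) · (48 - 32) = ½ · 10 · 16 = 80.

80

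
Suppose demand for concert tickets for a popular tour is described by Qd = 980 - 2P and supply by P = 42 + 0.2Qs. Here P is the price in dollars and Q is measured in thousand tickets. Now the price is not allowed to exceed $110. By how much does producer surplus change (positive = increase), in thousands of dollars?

-29400

Rearranging supply gives Qs = 5P - 210. Setting quantity demanded equal to quantity supplied, 980 - 2P = 5P - 210, gives P* = 170 and Q* = 640.
Since 110 < 170, the ceiling is binding.
At P = 110: Qd = 980 - 2·110 = 760 and Qs = 5·110 - 210 = 340.
Producer surplus without the control is ½ · (170 - 42) · 640 = 40960.
With the ceiling, producers sell 340 units at 110, so PS = ½ · (110 - 42) · 340 = 11560.
Change in producer surplus = 11560 - 40960 = -29400.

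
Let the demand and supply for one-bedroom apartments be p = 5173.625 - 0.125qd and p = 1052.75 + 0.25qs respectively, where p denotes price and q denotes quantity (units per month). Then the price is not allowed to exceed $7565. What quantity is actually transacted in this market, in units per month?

10989

Rearranging demand gives qd = 41389 - 8p; rearranging supply gives qs = 4p - 4211. Setting quantity demanded equal to quantity supplied, 41389 - 8p = 4p - 4211, gives p* = 3800 and q* = 10989.
The ceiling of 7565 is above the equilibrium price 3800, so it is not binding; the market clears at p* = 3800, q* = 10989.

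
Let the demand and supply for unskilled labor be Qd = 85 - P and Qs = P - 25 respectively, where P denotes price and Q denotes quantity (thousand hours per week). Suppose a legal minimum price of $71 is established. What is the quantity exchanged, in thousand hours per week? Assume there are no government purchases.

Equilibrium: 85 - P = P - 25, so 110 = 2P and P* = 55, Q* = 30.
Since 71 > 55, the floor is binding.
At P = 71: Qd = 85 - 71 = 14 and Qs = 71 - 25 = 46.
The quantity actually transacted is the short side, demand: 14.

14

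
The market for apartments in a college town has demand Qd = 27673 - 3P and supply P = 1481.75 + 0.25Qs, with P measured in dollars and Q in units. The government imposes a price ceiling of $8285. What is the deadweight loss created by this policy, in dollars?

0

Rearranging supply gives Qs = 4P - 5927. Without the control the market clears where 27673 - 3P = 4P - 5927, i.e. P* = 4800 and Q* = 13273.
Since 8285 is above P* = 4800, the ceiling does not bind and the free-market outcome prevails.
Since the control does not bind, no trades are prevented and deadweight loss is zero.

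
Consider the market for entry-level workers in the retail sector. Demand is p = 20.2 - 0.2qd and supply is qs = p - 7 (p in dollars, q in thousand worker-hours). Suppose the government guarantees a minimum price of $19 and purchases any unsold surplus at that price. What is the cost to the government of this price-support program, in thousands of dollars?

114

Rearranging demand gives qd = 101 - 5p. Without the control the market clears where 101 - 5p = p - 7, i.e. p* = 18 and q* = 11.
Because the floor (19) lies above the market-clearing price, it is binding.
At p = 19: qd = 101 - 5·19 = 6 and qs = 19 - 7 = 12.
Surplus = qs - qd = 6.
Government expenditure = surplus × support price = 6 × 19 = 114.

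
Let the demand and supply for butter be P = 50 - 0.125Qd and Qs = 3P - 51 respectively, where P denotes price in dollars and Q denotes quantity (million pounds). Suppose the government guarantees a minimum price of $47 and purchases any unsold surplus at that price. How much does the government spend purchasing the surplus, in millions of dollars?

Rearranging demand gives Qd = 400 - 8P. Setting quantity demanded equal to quantity supplied, 400 - 8P = 3P - 51, gives P* = 41 and Q* = 72.
The floor of 47 is above the equilibrium price 41, so it binds.
At P = 47: Qd = 400 - 8·47 = 24 and Qs = 3·47 - 51 = 90.
Surplus = Qs - Qd = 66.
Government expenditure = surplus × support price = 66 × 47 = 3102.

3102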